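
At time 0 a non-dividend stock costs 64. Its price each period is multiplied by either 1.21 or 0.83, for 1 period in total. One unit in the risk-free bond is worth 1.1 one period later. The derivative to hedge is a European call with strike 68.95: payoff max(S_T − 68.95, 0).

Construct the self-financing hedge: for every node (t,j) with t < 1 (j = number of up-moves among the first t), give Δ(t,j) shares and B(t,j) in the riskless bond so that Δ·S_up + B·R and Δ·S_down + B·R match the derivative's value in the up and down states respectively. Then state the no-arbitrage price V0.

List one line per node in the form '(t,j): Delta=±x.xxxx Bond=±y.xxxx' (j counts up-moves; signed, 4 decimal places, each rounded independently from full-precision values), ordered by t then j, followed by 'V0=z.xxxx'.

Risk-neutral probability p* = (R−d)/(u−d) = (1.1−0.83)/(1.21−0.83) = 0.7105.
At expiry t=1: V(1,0)=0.0000, V(1,1)=8.4900
(0,0): S=64.0000. Δ = (V_up−V_dn)/(S_up−S_dn) = (8.4900−0.0000)/(77.4400−53.1200) = 0.3491. V = [p*·8.4900 + (1−p*)·0.0000]/1.1 = 5.4840. B = V − Δ·S = -16.8581.
Root portfolio cost Δ·64+B reproduces V0=5.4840.

(0,0): Delta=0.3491 Bond=-16.8581
V0=5.4840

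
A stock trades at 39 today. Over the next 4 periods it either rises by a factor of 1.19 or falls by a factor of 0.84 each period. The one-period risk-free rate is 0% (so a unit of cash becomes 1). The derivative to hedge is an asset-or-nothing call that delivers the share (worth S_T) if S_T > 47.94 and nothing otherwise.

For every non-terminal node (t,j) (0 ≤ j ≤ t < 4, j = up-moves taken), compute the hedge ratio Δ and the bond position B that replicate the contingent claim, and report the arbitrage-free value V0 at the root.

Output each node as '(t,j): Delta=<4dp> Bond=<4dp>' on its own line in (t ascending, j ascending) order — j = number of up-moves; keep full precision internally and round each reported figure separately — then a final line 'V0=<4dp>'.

Since d<R<u, set p* = (R−d)/(u−d) = 0.4571; price each node as the discounted p*-expectation of its children.
Terminal payoffs: V(4,0)=0.0000, V(4,1)=0.0000, V(4,2)=0.0000, V(4,3)=55.2058, V(4,4)=78.2082
  t=3,j=0: stock 23.1155 → up 27.5074 (V=0.0000), down 19.4170 (V=0.0000). Price 0.0000; hedge Δ=0.0000, bond B=0.0000.
  t=3,j=1: stock 32.7469 → up 38.9688 (V=0.0000), down 27.5074 (V=0.0000). Price 0.0000; hedge Δ=0.0000, bond B=0.0000.
  t=3,j=2: stock 46.3914 → up 55.2058 (V=55.2058), down 38.9688 (V=0.0000). Price 25.2369; hedge Δ=3.4000, bond B=-132.4939.
  t=3,j=3: stock 65.7212 → up 78.2082 (V=78.2082), down 55.2058 (V=55.2058). Price 65.7212; hedge Δ=1.0000, bond B=0.0000.
  t=2,j=0: stock 27.5184 → up 32.7469 (V=0.0000), down 23.1155 (V=0.0000). Price 0.0000; hedge Δ=0.0000, bond B=0.0000.
  t=2,j=1: stock 38.9844 → up 46.3914 (V=25.2369), down 32.7469 (V=0.0000). Price 11.5369; hedge Δ=1.8496, bond B=-60.5687.
  t=2,j=2: stock 55.2279 → up 65.7212 (V=65.7212), down 46.3914 (V=25.2369). Price 43.7440; hedge Δ=2.0944, bond B=-71.9253.
  t=1,j=0: stock 32.7600 → up 38.9844 (V=11.5369), down 27.5184 (V=0.0000). Price 5.2740; hedge Δ=1.0062, bond B=-27.6885.
  t=1,j=1: stock 46.4100 → up 55.2279 (V=43.7440), down 38.9844 (V=11.5369). Price 26.2602; hedge Δ=1.9828, bond B=-65.7603.
  t=0,j=0: stock 39.0000 → up 46.4100 (V=26.2602), down 32.7600 (V=5.2740). Price 14.8677; hedge Δ=1.5374, bond B=-45.0927.
Each (Δ,B) replicates both successor values, so the strategy is self-financing and V0 is arbitrage-free.

(0,0): Delta=1.5374 Bond=-45.0927
(1,0): Delta=1.0062 Bond=-27.6885
(1,1): Delta=1.9828 Bond=-65.7603
(2,0): Delta=0.0000 Bond=0.0000
(2,1): Delta=1.8496 Bond=-60.5687
(2,2): Delta=2.0944 Bond=-71.9253
(3,0): Delta=0.0000 Bond=0.0000
(3,1): Delta=0.0000 Bond=0.0000
(3,2): Delta=3.4000 Bond=-132.4939
(3,3): Delta=1.0000 Bond=0.0000
V0=14.8677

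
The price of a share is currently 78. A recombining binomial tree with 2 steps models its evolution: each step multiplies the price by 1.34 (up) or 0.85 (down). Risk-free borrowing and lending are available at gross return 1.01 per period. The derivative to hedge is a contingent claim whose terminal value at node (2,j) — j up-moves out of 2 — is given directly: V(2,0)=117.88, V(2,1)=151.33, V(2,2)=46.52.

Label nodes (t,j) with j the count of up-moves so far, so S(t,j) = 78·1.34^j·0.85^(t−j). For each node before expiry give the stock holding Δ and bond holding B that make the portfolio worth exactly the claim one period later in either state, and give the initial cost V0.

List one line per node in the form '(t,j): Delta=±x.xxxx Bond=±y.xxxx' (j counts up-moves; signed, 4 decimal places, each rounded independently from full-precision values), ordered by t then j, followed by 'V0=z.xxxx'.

No-arbitrage ⇒ martingale measure with p* = (R−d)/(u−d) = 0.3265.
Payoff layer (t=2): V(2,0)=117.8800, V(2,1)=151.3300, V(2,2)=46.5200
Node (1,0) S=66.3000: V=(p*·151.3300+(1−p*)·117.8800)/1.01=127.5272; Δ=(151.3300−117.8800)/(88.8420−56.3550)=1.0296; B=V−Δ·S=59.2619
Node (1,1) S=104.5200: V=(p*·46.5200+(1−p*)·151.3300)/1.01=115.9469; Δ=(46.5200−151.3300)/(140.0568−88.8420)=-2.0465; B=V−Δ·S=329.8448
Node (0,0) S=78.0000: V=(p*·115.9469+(1−p*)·127.5272)/1.01=122.5206; Δ=(115.9469−127.5272)/(104.5200−66.3000)=-0.3030; B=V−Δ·S=146.1539
Self-financing check: at every node Δ·S+B equals the discounted successor values.

(0,0): Delta=-0.3030 Bond=146.1539
(1,0): Delta=1.0296 Bond=59.2619
(1,1): Delta=-2.0465 Bond=329.8448
V0=122.5206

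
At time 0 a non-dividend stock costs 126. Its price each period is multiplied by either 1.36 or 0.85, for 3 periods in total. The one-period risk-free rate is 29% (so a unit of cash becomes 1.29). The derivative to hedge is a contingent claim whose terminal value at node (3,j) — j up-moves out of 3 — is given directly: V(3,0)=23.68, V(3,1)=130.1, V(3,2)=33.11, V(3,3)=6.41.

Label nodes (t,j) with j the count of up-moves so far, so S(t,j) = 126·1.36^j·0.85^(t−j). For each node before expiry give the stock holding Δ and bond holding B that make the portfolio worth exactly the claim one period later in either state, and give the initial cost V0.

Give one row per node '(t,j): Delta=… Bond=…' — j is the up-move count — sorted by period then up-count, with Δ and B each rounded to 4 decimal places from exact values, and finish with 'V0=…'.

(0,0): Delta=-0.3819 Bond=57.7484
(1,0): Delta=-0.9803 Bond=138.5804
(1,1): Delta=-0.3224 Bond=64.3001
(2,0): Delta=2.2922 Bond=-119.1370
(2,1): Delta=-1.3057 Bond=226.1628
(2,2): Delta=-0.2246 Bond=60.1628
V0=9.6283

Risk-neutral probability p* = (R−d)/(u−d) = (1.29−0.85)/(1.36−0.85) = 0.8627.
At expiry t=3: V(3,0)=23.6800, V(3,1)=130.1000, V(3,2)=33.1100, V(3,3)=6.4100
Node (2,0) S=91.0350: V=(p*·130.1000+(1−p*)·23.6800)/1.29=89.5297; Δ=(130.1000−23.6800)/(123.8076−77.3798)=2.2922; B=V−Δ·S=-119.1370
Node (2,1) S=145.6560: V=(p*·33.1100+(1−p*)·130.1000)/1.29=35.9863; Δ=(33.1100−130.1000)/(198.0922−123.8076)=-1.3057; B=V−Δ·S=226.1628
Node (2,2) S=233.0496: V=(p*·6.4100+(1−p*)·33.1100)/1.29=7.8098; Δ=(6.4100−33.1100)/(316.9475−198.0922)=-0.2246; B=V−Δ·S=60.1628
Node (1,0) S=107.1000: V=(p*·35.9863+(1−p*)·89.5297)/1.29=33.5933; Δ=(35.9863−89.5297)/(145.6560−91.0350)=-0.9803; B=V−Δ·S=138.5804
Node (1,1) S=171.3600: V=(p*·7.8098+(1−p*)·35.9863)/1.29=9.0521; Δ=(7.8098−35.9863)/(233.0496−145.6560)=-0.3224; B=V−Δ·S=64.3001
Node (0,0) S=126.0000: V=(p*·9.0521+(1−p*)·33.5933)/1.29=9.6283; Δ=(9.0521−33.5933)/(171.3600−107.1000)=-0.3819; B=V−Δ·S=57.7484
The time-0 hedge costs 9.6283, which is the no-arbitrage price.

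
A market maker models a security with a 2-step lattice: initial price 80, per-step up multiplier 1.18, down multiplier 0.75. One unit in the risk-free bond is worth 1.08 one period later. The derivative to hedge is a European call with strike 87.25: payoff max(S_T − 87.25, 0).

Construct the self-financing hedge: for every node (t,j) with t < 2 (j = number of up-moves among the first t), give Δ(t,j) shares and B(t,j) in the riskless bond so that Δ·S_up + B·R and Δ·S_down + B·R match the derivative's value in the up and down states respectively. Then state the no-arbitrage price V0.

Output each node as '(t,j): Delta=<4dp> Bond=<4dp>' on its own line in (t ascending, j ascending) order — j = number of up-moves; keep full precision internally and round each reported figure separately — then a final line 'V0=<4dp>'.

No-arbitrage ⇒ martingale measure with p* = (R−d)/(u−d) = 0.7674.
Terminal payoffs: V(2,0)=0.0000, V(2,1)=0.0000, V(2,2)=24.1420
(1,0): S=60.0000. Δ = (V_up−V_dn)/(S_up−S_dn) = (0.0000−0.0000)/(70.8000−45.0000) = 0.0000. V = [p*·0.0000 + (1−p*)·0.0000]/1.08 = 0.0000. B = V − Δ·S = 0.0000.
(1,1): S=94.4000. Δ = (V_up−V_dn)/(S_up−S_dn) = (24.1420−0.0000)/(111.3920−70.8000) = 0.5947. V = [p*·24.1420 + (1−p*)·0.0000]/1.08 = 17.1552. B = V − Δ·S = -38.9890.
(0,0): S=80.0000. Δ = (V_up−V_dn)/(S_up−S_dn) = (17.1552−0.0000)/(94.4000−60.0000) = 0.4987. V = [p*·17.1552 + (1−p*)·0.0000]/1.08 = 12.1904. B = V − Δ·S = -27.7054.
Self-financing check: at every node Δ·S+B equals the discounted successor values.

(0,0): Delta=0.4987 Bond=-27.7054
(1,0): Delta=0.0000 Bond=0.0000
(1,1): Delta=0.5947 Bond=-38.9890
V0=12.1904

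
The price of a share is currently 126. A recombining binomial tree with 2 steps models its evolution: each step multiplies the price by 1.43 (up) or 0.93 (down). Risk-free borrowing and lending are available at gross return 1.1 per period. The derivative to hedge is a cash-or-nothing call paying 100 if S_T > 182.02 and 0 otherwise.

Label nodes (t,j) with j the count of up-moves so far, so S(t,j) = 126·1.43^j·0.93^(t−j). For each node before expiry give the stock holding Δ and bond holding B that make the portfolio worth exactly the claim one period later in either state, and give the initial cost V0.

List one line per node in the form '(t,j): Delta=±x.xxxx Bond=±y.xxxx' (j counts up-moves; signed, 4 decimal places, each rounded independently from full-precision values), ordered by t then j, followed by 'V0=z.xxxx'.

Under the risk-neutral measure, an up-move has probability p* = (R−d)/(u−d) = 0.3400 and values discount at R = 1.1.
Payoff layer (t=2): V(2,0)=0.0000, V(2,1)=0.0000, V(2,2)=100.0000
Node (1,0) S=117.1800: V=(p*·0.0000+(1−p*)·0.0000)/1.1=0.0000; Δ=(0.0000−0.0000)/(167.5674−108.9774)=0.0000; B=V−Δ·S=0.0000
Node (1,1) S=180.1800: V=(p*·100.0000+(1−p*)·0.0000)/1.1=30.9091; Δ=(100.0000−0.0000)/(257.6574−167.5674)=1.1100; B=V−Δ·S=-169.0909
Node (0,0) S=126.0000: V=(p*·30.9091+(1−p*)·0.0000)/1.1=9.5537; Δ=(30.9091−0.0000)/(180.1800−117.1800)=0.4906; B=V−Δ·S=-52.2645
Check: Δ(0,0)·S0 + B(0,0) = 9.5537 = V0.

(0,0): Delta=0.4906 Bond=-52.2645
(1,0): Delta=0.0000 Bond=0.0000
(1,1): Delta=1.1100 Bond=-169.0909
V0=9.5537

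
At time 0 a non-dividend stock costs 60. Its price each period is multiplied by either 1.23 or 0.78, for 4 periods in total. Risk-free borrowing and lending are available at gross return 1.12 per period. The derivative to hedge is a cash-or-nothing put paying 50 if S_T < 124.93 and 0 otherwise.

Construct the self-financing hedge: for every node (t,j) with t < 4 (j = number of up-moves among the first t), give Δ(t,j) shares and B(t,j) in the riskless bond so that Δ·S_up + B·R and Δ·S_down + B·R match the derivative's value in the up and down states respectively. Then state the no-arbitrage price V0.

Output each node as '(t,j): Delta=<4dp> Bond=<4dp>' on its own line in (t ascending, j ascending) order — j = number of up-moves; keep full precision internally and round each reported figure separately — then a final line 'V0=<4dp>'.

(0,0): Delta=-0.5685 Bond=55.5322
(1,0): Delta=0.0000 Bond=35.5890
(1,1): Delta=-0.6852 Bond=70.8043
(2,0): Delta=0.0000 Bond=39.8597
(2,1): Delta=0.0000 Bond=39.8597
(2,2): Delta=-0.8257 Bond=92.0611
(3,0): Delta=0.0000 Bond=44.6429
(3,1): Delta=0.0000 Bond=44.6429
(3,2): Delta=0.0000 Bond=44.6429
(3,3): Delta=-0.9952 Bond=122.0238
V0=21.4206

Risk-neutral probability p* = (R−d)/(u−d) = (1.12−0.78)/(1.23−0.78) = 0.7556.
At expiry t=4: V(4,0)=50.0000, V(4,1)=50.0000, V(4,2)=50.0000, V(4,3)=50.0000, V(4,4)=0.0000
  t=3,j=0: stock 28.4731 → up 35.0219 (V=50.0000), down 22.2090 (V=50.0000). Price 44.6429; hedge Δ=0.0000, bond B=44.6429.
  t=3,j=1: stock 44.8999 → up 55.2269 (V=50.0000), down 35.0219 (V=50.0000). Price 44.6429; hedge Δ=0.0000, bond B=44.6429.
  t=3,j=2: stock 70.8037 → up 87.0886 (V=50.0000), down 55.2269 (V=50.0000). Price 44.6429; hedge Δ=0.0000, bond B=44.6429.
  t=3,j=3: stock 111.6520 → up 137.3320 (V=0.0000), down 87.0886 (V=50.0000). Price 10.9127; hedge Δ=-0.9952, bond B=122.0238.
  t=2,j=0: stock 36.5040 → up 44.8999 (V=44.6429), down 28.4731 (V=44.6429). Price 39.8597; hedge Δ=0.0000, bond B=39.8597.
  t=2,j=1: stock 57.5640 → up 70.8037 (V=44.6429), down 44.8999 (V=44.6429). Price 39.8597; hedge Δ=0.0000, bond B=39.8597.
  t=2,j=2: stock 90.7740 → up 111.6520 (V=10.9127), down 70.8037 (V=44.6429). Price 17.1052; hedge Δ=-0.8257, bond B=92.0611.
  t=1,j=0: stock 46.8000 → up 57.5640 (V=39.8597), down 36.5040 (V=39.8597). Price 35.5890; hedge Δ=0.0000, bond B=35.5890.
  t=1,j=1: stock 73.8000 → up 90.7740 (V=17.1052), down 57.5640 (V=39.8597). Price 20.2388; hedge Δ=-0.6852, bond B=70.8043.
  t=0,j=0: stock 60.0000 → up 73.8000 (V=20.2388), down 46.8000 (V=35.5890). Price 21.4206; hedge Δ=-0.5685, bond B=55.5322.
The time-0 hedge costs 21.4206, which is the no-arbitrage price.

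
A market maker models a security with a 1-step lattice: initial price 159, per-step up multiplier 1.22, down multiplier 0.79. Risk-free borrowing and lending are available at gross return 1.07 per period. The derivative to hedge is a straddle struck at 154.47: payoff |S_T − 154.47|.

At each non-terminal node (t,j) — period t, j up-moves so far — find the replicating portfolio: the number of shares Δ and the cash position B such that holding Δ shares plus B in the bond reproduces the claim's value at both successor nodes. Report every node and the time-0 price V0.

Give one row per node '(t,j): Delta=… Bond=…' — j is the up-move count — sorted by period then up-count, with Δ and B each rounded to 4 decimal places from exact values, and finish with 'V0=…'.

(0,0): Delta=0.1558 Bond=8.6857
V0=33.4532

The replicating-portfolio and risk-neutral prices coincide; use p* = (1.07−0.79)/(1.22−0.79) = 0.6512 for the latter.
Terminal payoffs: V(1,0)=28.8600, V(1,1)=39.5100
Node (0,0) S=159.0000: V=(p*·39.5100+(1−p*)·28.8600)/1.07=33.4532; Δ=(39.5100−28.8600)/(193.9800−125.6100)=0.1558; B=V−Δ·S=8.6857
Root portfolio cost Δ·159+B reproduces V0=33.4532.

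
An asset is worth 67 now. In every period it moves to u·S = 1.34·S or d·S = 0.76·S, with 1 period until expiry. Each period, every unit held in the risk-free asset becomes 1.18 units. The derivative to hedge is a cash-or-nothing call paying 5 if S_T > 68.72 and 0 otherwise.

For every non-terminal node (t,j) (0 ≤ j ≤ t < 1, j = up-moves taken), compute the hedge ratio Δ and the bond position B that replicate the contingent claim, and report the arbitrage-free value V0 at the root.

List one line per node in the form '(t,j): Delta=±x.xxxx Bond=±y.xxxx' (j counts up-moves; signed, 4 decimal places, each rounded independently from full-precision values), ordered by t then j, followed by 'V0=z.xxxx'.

(0,0): Delta=0.1287 Bond=-5.5523
V0=3.0684

Under the risk-neutral measure, an up-move has probability p* = (R−d)/(u−d) = 0.7241 and values discount at R = 1.18.
Payoff layer (t=1): V(1,0)=0.0000, V(1,1)=5.0000
(0,0): S=67.0000. Δ = (V_up−V_dn)/(S_up−S_dn) = (5.0000−0.0000)/(89.7800−50.9200) = 0.1287. V = [p*·5.0000 + (1−p*)·0.0000]/1.18 = 3.0684. B = V − Δ·S = -5.5523.
Each (Δ,B) replicates both successor values, so the strategy is self-financing and V0 is arbitrage-free.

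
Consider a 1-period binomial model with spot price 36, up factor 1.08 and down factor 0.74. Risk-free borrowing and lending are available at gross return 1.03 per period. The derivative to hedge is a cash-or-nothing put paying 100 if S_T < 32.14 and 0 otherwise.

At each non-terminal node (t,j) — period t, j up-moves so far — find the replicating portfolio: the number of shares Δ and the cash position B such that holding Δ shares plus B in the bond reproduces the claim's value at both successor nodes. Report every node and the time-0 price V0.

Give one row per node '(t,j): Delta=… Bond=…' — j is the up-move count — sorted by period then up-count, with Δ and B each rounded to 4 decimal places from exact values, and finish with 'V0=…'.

(0,0): Delta=-8.1699 Bond=308.3952
V0=14.2776

No-arbitrage ⇒ martingale measure with p* = (R−d)/(u−d) = 0.8529.
Terminal values V(1,·): V(1,0)=100.0000, V(1,1)=0.0000
Node (0,0) S=36.0000: V=(p*·0.0000+(1−p*)·100.0000)/1.03=14.2776; Δ=(0.0000−100.0000)/(38.8800−26.6400)=-8.1699; B=V−Δ·S=308.3952
Each (Δ,B) replicates both successor values, so the strategy is self-financing and V0 is arbitrage-free.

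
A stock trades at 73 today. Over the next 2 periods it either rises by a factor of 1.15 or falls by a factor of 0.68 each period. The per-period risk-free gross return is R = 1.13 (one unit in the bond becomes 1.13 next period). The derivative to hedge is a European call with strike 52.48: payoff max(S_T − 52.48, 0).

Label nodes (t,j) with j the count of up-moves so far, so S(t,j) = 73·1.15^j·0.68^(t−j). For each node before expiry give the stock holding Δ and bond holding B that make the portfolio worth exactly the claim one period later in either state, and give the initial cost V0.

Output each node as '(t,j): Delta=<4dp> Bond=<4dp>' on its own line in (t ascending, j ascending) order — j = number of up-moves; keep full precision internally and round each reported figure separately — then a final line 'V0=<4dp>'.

No-arbitrage ⇒ martingale measure with p* = (R−d)/(u−d) = 0.9574.
At expiry t=2: V(2,0)=0.0000, V(2,1)=4.6060, V(2,2)=44.0625
  t=1,j=0: stock 49.6400 → up 57.0860 (V=4.6060), down 33.7552 (V=0.0000). Price 3.9027; hedge Δ=0.1974, bond B=-5.8973.
  t=1,j=1: stock 83.9500 → up 96.5425 (V=44.0625), down 57.0860 (V=4.6060). Price 37.5075; hedge Δ=1.0000, bond B=-46.4425.
  t=0,j=0: stock 73.0000 → up 83.9500 (V=37.5075), down 49.6400 (V=3.9027). Price 31.9270; hedge Δ=0.9794, bond B=-39.5727.
Self-financing check: at every node Δ·S+B equals the discounted successor values.

(0,0): Delta=0.9794 Bond=-39.5727
(1,0): Delta=0.1974 Bond=-5.8973
(1,1): Delta=1.0000 Bond=-46.4425
V0=31.9270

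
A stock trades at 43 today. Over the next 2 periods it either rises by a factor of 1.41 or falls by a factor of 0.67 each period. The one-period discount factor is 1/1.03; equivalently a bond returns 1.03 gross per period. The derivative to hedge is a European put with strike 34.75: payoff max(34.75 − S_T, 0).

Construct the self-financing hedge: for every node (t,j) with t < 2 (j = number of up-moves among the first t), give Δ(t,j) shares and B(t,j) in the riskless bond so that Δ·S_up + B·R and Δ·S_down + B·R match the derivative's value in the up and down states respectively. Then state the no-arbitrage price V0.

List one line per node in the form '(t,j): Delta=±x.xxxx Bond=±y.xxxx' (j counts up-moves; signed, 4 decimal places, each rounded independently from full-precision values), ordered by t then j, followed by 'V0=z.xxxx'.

(0,0): Delta=-0.2420 Bond=14.2468
(1,0): Delta=-0.7246 Bond=28.5761
(1,1): Delta=0.0000 Bond=0.0000
V0=3.8396

Under the risk-neutral measure, an up-move has probability p* = (R−d)/(u−d) = 0.4865 and values discount at R = 1.03.
At expiry t=2: V(2,0)=15.4473, V(2,1)=0.0000, V(2,2)=0.0000
  t=1,j=0: stock 28.8100 → up 40.6221 (V=0.0000), down 19.3027 (V=15.4473). Price 7.7014; hedge Δ=-0.7246, bond B=28.5761.
  t=1,j=1: stock 60.6300 → up 85.4883 (V=0.0000), down 40.6221 (V=0.0000). Price 0.0000; hedge Δ=0.0000, bond B=0.0000.
  t=0,j=0: stock 43.0000 → up 60.6300 (V=0.0000), down 28.8100 (V=7.7014). Price 3.8396; hedge Δ=-0.2420, bond B=14.2468.
The time-0 hedge costs 3.8396, which is the no-arbitrage price.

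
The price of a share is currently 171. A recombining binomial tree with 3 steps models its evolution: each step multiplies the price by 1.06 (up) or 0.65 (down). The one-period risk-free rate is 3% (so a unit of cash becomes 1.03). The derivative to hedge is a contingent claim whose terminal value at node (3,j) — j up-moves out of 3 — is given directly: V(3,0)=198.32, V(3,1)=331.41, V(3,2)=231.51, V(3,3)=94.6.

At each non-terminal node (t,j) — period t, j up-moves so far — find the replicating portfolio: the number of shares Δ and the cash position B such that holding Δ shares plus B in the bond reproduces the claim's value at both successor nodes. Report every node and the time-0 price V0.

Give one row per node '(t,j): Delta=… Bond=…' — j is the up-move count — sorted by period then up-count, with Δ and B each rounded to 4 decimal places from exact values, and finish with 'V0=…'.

Under the risk-neutral measure, an up-move has probability p* = (R−d)/(u−d) = 0.9268 and values discount at R = 1.03.
Terminal payoffs: V(3,0)=198.3200, V(3,1)=331.4100, V(3,2)=231.5100, V(3,3)=94.6000
  t=2,j=0: stock 72.2475 → up 76.5824 (V=331.4100), down 46.9609 (V=198.3200). Price 312.3026; hedge Δ=4.4930, bond B=-12.3071.
  t=2,j=1: stock 117.8190 → up 124.8881 (V=231.5100), down 76.5824 (V=331.4100). Price 231.8638; hedge Δ=-2.0681, bond B=475.5224.
  t=2,j=2: stock 192.1356 → up 203.6637 (V=94.6000), down 124.8881 (V=231.5100). Price 101.5707; hedge Δ=-1.7380, bond B=435.4975.
  t=1,j=0: stock 111.1500 → up 117.8190 (V=231.8638), down 72.2475 (V=312.3026). Price 230.8249; hedge Δ=-1.7651, bond B=427.0170.
  t=1,j=1: stock 181.2600 → up 192.1356 (V=101.5707), down 117.8190 (V=231.8638). Price 107.8683; hedge Δ=-1.7532, bond B=425.6565.
  t=0,j=0: stock 171.0000 → up 181.2600 (V=107.8683), down 111.1500 (V=230.8249). Price 113.4613; hedge Δ=-1.7538, bond B=413.3554.
Root portfolio cost Δ·171+B reproduces V0=113.4613.

(0,0): Delta=-1.7538 Bond=413.3554
(1,0): Delta=-1.7651 Bond=427.0170
(1,1): Delta=-1.7532 Bond=425.6565
(2,0): Delta=4.4930 Bond=-12.3071
(2,1): Delta=-2.0681 Bond=475.5224
(2,2): Delta=-1.7380 Bond=435.4975
V0=113.4613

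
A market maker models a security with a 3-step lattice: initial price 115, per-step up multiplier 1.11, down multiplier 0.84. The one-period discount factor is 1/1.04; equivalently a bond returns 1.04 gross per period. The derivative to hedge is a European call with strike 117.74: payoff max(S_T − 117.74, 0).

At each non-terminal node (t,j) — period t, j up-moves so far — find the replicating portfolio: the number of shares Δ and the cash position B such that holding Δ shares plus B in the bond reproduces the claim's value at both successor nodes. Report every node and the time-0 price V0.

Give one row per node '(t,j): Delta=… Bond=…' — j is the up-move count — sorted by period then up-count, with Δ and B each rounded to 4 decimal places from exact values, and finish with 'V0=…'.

Risk-neutral probability p* = (R−d)/(u−d) = (1.04−0.84)/(1.11−0.84) = 0.7407.
Terminal values V(3,·): V(3,0)=0.0000, V(3,1)=0.0000, V(3,2)=1.2809, V(3,3)=39.5376
(2,0): S=81.1440. Δ = (V_up−V_dn)/(S_up−S_dn) = (0.0000−0.0000)/(90.0698−68.1610) = 0.0000. V = [p*·0.0000 + (1−p*)·0.0000]/1.04 = 0.0000. B = V − Δ·S = 0.0000.
(2,1): S=107.2260. Δ = (V_up−V_dn)/(S_up−S_dn) = (1.2809−0.0000)/(119.0209−90.0698) = 0.0442. V = [p*·1.2809 + (1−p*)·0.0000]/1.04 = 0.9123. B = V − Δ·S = -3.8316.
(2,2): S=141.6915. Δ = (V_up−V_dn)/(S_up−S_dn) = (39.5376−1.2809)/(157.2776−119.0209) = 1.0000. V = [p*·39.5376 + (1−p*)·1.2809]/1.04 = 28.4800. B = V − Δ·S = -113.2115.
(1,0): S=96.6000. Δ = (V_up−V_dn)/(S_up−S_dn) = (0.9123−0.0000)/(107.2260−81.1440) = 0.0350. V = [p*·0.9123 + (1−p*)·0.0000]/1.04 = 0.6498. B = V − Δ·S = -2.7291.
(1,1): S=127.6500. Δ = (V_up−V_dn)/(S_up−S_dn) = (28.4800−0.9123)/(141.6915−107.2260) = 0.7999. V = [p*·28.4800 + (1−p*)·0.9123]/1.04 = 20.5123. B = V − Δ·S = -81.5902.
(0,0): S=115.0000. Δ = (V_up−V_dn)/(S_up−S_dn) = (20.5123−0.6498)/(127.6500−96.6000) = 0.6397. V = [p*·20.5123 + (1−p*)·0.6498]/1.04 = 14.7719. B = V − Δ·S = -58.7930.
Check: Δ(0,0)·S0 + B(0,0) = 14.7719 = V0.

(0,0): Delta=0.6397 Bond=-58.7930
(1,0): Delta=0.0350 Bond=-2.7291
(1,1): Delta=0.7999 Bond=-81.5902
(2,0): Delta=0.0000 Bond=0.0000
(2,1): Delta=0.0442 Bond=-3.8316
(2,2): Delta=1.0000 Bond=-113.2115
V0=14.7719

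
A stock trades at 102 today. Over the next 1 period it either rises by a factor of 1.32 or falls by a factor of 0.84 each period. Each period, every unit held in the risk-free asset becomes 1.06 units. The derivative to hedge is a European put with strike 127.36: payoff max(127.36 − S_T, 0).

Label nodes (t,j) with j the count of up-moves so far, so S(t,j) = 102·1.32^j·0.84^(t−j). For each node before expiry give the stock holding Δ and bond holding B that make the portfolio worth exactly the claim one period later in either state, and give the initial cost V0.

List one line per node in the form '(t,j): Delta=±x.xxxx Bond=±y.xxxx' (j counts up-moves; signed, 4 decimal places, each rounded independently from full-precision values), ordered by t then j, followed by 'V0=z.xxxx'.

Under the risk-neutral measure, an up-move has probability p* = (R−d)/(u−d) = 0.4583 and values discount at R = 1.06.
At expiry t=1: V(1,0)=41.6800, V(1,1)=0.0000
Node (0,0) S=102.0000: V=(p*·0.0000+(1−p*)·41.6800)/1.06=21.2987; Δ=(0.0000−41.6800)/(134.6400−85.6800)=-0.8513; B=V−Δ·S=108.1321
Root portfolio cost Δ·102+B reproduces V0=21.2987.

(0,0): Delta=-0.8513 Bond=108.1321
V0=21.2987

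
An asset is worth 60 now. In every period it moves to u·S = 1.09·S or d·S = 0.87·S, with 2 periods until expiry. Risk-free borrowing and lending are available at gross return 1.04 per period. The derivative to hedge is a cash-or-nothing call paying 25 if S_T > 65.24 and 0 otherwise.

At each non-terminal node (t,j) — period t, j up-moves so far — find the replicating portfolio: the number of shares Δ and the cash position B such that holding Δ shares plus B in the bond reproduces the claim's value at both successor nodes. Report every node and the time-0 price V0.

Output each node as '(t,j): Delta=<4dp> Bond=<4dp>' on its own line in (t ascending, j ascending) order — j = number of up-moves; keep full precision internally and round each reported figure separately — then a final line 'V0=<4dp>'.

No-arbitrage ⇒ martingale measure with p* = (R−d)/(u−d) = 0.7727.
Terminal payoffs: V(2,0)=0.0000, V(2,1)=0.0000, V(2,2)=25.0000
Node (1,0) S=52.2000: V=(p*·0.0000+(1−p*)·0.0000)/1.04=0.0000; Δ=(0.0000−0.0000)/(56.8980−45.4140)=0.0000; B=V−Δ·S=0.0000
Node (1,1) S=65.4000: V=(p*·25.0000+(1−p*)·0.0000)/1.04=18.5752; Δ=(25.0000−0.0000)/(71.2860−56.8980)=1.7376; B=V−Δ·S=-95.0612
Node (0,0) S=60.0000: V=(p*·18.5752+(1−p*)·0.0000)/1.04=13.8015; Δ=(18.5752−0.0000)/(65.4000−52.2000)=1.4072; B=V−Δ·S=-70.6311
Root portfolio cost Δ·60+B reproduces V0=13.8015.

(0,0): Delta=1.4072 Bond=-70.6311
(1,0): Delta=0.0000 Bond=0.0000
(1,1): Delta=1.7376 Bond=-95.0612
V0=13.8015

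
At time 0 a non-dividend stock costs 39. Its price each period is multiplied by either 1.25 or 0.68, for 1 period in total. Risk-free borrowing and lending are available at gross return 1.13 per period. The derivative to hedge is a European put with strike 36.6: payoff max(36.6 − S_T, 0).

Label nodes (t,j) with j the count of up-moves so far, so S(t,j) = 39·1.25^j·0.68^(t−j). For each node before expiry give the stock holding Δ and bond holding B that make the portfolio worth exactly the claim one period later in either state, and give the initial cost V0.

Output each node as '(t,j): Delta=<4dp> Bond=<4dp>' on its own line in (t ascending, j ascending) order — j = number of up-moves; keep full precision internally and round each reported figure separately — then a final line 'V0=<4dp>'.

(0,0): Delta=-0.4534 Bond=19.5622
V0=1.8780

The replicating-portfolio and risk-neutral prices coincide; use p* = (1.13−0.68)/(1.25−0.68) = 0.7895 for the latter.
At expiry t=1: V(1,0)=10.0800, V(1,1)=0.0000
  t=0,j=0: stock 39.0000 → up 48.7500 (V=0.0000), down 26.5200 (V=10.0800). Price 1.8780; hedge Δ=-0.4534, bond B=19.5622.
The time-0 hedge costs 1.8780, which is the no-arbitrage price.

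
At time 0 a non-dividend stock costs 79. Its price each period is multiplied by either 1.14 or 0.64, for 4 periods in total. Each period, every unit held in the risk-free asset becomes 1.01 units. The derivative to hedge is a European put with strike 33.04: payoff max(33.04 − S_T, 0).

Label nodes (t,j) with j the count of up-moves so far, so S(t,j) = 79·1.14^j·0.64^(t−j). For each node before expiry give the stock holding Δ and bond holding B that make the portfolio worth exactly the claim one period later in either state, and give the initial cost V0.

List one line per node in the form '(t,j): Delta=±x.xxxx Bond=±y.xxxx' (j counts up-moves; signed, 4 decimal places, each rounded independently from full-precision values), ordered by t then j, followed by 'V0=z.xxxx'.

(0,0): Delta=-0.0393 Bond=3.6592
(1,0): Delta=-0.1679 Bond=10.1990
(1,1): Delta=-0.0139 Bond=1.4109
(2,0): Delta=-0.5918 Bond=24.0201
(2,1): Delta=-0.0842 Bond=5.4807
(2,2): Delta=0.0000 Bond=0.0000
(3,0): Delta=-1.0000 Bond=32.7129
(3,1): Delta=-0.5113 Bond=21.2905
(3,2): Delta=0.0000 Bond=0.0000
(3,3): Delta=0.0000 Bond=0.0000
V0=0.5584

The replicating-portfolio and risk-neutral prices coincide; use p* = (1.01−0.64)/(1.14−0.64) = 0.7400 for the latter.
Terminal values V(4,·): V(4,0)=19.7860, V(4,1)=9.4313, V(4,2)=0.0000, V(4,3)=0.0000, V(4,4)=0.0000
Node (3,0) S=20.7094: V=(p*·9.4313+(1−p*)·19.7860)/1.01=12.0035; Δ=(9.4313−19.7860)/(23.6087−13.2540)=-1.0000; B=V−Δ·S=32.7129
Node (3,1) S=36.8886: V=(p*·0.0000+(1−p*)·9.4313)/1.01=2.4279; Δ=(0.0000−9.4313)/(42.0530−23.6087)=-0.5113; B=V−Δ·S=21.2905
Node (3,2) S=65.7078: V=(p*·0.0000+(1−p*)·0.0000)/1.01=0.0000; Δ=(0.0000−0.0000)/(74.9069−42.0530)=0.0000; B=V−Δ·S=0.0000
Node (3,3) S=117.0420: V=(p*·0.0000+(1−p*)·0.0000)/1.01=0.0000; Δ=(0.0000−0.0000)/(133.4279−74.9069)=0.0000; B=V−Δ·S=0.0000
Node (2,0) S=32.3584: V=(p*·2.4279+(1−p*)·12.0035)/1.01=4.8688; Δ=(2.4279−12.0035)/(36.8886−20.7094)=-0.5918; B=V−Δ·S=24.0201
Node (2,1) S=57.6384: V=(p*·0.0000+(1−p*)·2.4279)/1.01=0.6250; Δ=(0.0000−2.4279)/(65.7078−36.8886)=-0.0842; B=V−Δ·S=5.4807
Node (2,2) S=102.6684: V=(p*·0.0000+(1−p*)·0.0000)/1.01=0.0000; Δ=(0.0000−0.0000)/(117.0420−65.7078)=0.0000; B=V−Δ·S=0.0000
Node (1,0) S=50.5600: V=(p*·0.6250+(1−p*)·4.8688)/1.01=1.7113; Δ=(0.6250−4.8688)/(57.6384−32.3584)=-0.1679; B=V−Δ·S=10.1990
Node (1,1) S=90.0600: V=(p*·0.0000+(1−p*)·0.6250)/1.01=0.1609; Δ=(0.0000−0.6250)/(102.6684−57.6384)=-0.0139; B=V−Δ·S=1.4109
Node (0,0) S=79.0000: V=(p*·0.1609+(1−p*)·1.7113)/1.01=0.5584; Δ=(0.1609−1.7113)/(90.0600−50.5600)=-0.0393; B=V−Δ·S=3.6592
Root portfolio cost Δ·79+B reproduces V0=0.5584.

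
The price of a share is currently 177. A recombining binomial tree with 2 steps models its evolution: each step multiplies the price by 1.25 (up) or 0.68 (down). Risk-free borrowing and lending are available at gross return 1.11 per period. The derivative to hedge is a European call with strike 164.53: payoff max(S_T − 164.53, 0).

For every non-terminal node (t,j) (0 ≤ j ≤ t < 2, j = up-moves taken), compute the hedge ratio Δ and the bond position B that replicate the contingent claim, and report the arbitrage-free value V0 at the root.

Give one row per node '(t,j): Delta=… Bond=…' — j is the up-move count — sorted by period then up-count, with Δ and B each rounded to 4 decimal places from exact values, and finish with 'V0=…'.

(0,0): Delta=0.7547 Bond=-81.8325
(1,0): Delta=0.0000 Bond=0.0000
(1,1): Delta=0.8884 Bond=-120.4079
V0=51.7470

Risk-neutral probability p* = (R−d)/(u−d) = (1.11−0.68)/(1.25−0.68) = 0.7544.
Terminal values V(2,·): V(2,0)=0.0000, V(2,1)=0.0000, V(2,2)=112.0325
Node (1,0) S=120.3600: V=(p*·0.0000+(1−p*)·0.0000)/1.11=0.0000; Δ=(0.0000−0.0000)/(150.4500−81.8448)=0.0000; B=V−Δ·S=0.0000
Node (1,1) S=221.2500: V=(p*·112.0325+(1−p*)·0.0000)/1.11=76.1403; Δ=(112.0325−0.0000)/(276.5625−150.4500)=0.8884; B=V−Δ·S=-120.4079
Node (0,0) S=177.0000: V=(p*·76.1403+(1−p*)·0.0000)/1.11=51.7470; Δ=(76.1403−0.0000)/(221.2500−120.3600)=0.7547; B=V−Δ·S=-81.8325
The time-0 hedge costs 51.7470, which is the no-arbitrage price.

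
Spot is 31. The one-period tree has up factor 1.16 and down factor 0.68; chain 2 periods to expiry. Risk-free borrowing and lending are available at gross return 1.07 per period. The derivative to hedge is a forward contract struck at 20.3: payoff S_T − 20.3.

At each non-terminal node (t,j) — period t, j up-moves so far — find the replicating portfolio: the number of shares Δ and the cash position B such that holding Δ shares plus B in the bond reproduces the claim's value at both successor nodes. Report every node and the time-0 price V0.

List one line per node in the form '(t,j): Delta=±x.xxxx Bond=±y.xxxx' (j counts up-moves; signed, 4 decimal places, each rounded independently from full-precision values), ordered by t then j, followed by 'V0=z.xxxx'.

Since d<R<u, set p* = (R−d)/(u−d) = 0.8125; price each node as the discounted p*-expectation of its children.
Terminal payoffs: V(2,0)=-5.9656, V(2,1)=4.1528, V(2,2)=21.4136
(1,0): S=21.0800. Δ = (V_up−V_dn)/(S_up−S_dn) = (4.1528−-5.9656)/(24.4528−14.3344) = 1.0000. V = [p*·4.1528 + (1−p*)·-5.9656]/1.07 = 2.1080. B = V − Δ·S = -18.9720.
(1,1): S=35.9600. Δ = (V_up−V_dn)/(S_up−S_dn) = (21.4136−4.1528)/(41.7136−24.4528) = 1.0000. V = [p*·21.4136 + (1−p*)·4.1528]/1.07 = 16.9880. B = V − Δ·S = -18.9720.
(0,0): S=31.0000. Δ = (V_up−V_dn)/(S_up−S_dn) = (16.9880−2.1080)/(35.9600−21.0800) = 1.0000. V = [p*·16.9880 + (1−p*)·2.1080]/1.07 = 13.2692. B = V − Δ·S = -17.7308.
The time-0 hedge costs 13.2692, which is the no-arbitrage price.

(0,0): Delta=1.0000 Bond=-17.7308
(1,0): Delta=1.0000 Bond=-18.9720
(1,1): Delta=1.0000 Bond=-18.9720
V0=13.2692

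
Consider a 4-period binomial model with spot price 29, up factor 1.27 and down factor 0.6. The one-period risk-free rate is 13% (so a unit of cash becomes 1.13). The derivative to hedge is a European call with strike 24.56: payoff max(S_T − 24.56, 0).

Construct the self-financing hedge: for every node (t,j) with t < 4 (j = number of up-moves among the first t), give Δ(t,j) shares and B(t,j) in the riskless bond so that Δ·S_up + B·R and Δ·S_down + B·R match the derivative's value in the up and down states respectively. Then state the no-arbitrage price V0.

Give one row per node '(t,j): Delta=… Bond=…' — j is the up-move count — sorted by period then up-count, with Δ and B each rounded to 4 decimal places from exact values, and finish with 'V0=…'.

Since d<R<u, set p* = (R−d)/(u−d) = 0.7910; price each node as the discounted p*-expectation of its children.
At expiry t=4: V(4,0)=0.0000, V(4,1)=0.0000, V(4,2)=0.0000, V(4,3)=11.0819, V(4,4)=50.8819
Node (3,0) S=6.2640: V=(p*·0.0000+(1−p*)·0.0000)/1.13=0.0000; Δ=(0.0000−0.0000)/(7.9553−3.7584)=0.0000; B=V−Δ·S=0.0000
Node (3,1) S=13.2588: V=(p*·0.0000+(1−p*)·0.0000)/1.13=0.0000; Δ=(0.0000−0.0000)/(16.8387−7.9553)=0.0000; B=V−Δ·S=0.0000
Node (3,2) S=28.0645: V=(p*·11.0819+(1−p*)·0.0000)/1.13=7.7577; Δ=(11.0819−0.0000)/(35.6419−16.8387)=0.5894; B=V−Δ·S=-8.7824
Node (3,3) S=59.4031: V=(p*·50.8819+(1−p*)·11.0819)/1.13=37.6686; Δ=(50.8819−11.0819)/(75.4419−35.6419)=1.0000; B=V−Δ·S=-21.7345
Node (2,0) S=10.4400: V=(p*·0.0000+(1−p*)·0.0000)/1.13=0.0000; Δ=(0.0000−0.0000)/(13.2588−6.2640)=0.0000; B=V−Δ·S=0.0000
Node (2,1) S=22.0980: V=(p*·7.7577+(1−p*)·0.0000)/1.13=5.4307; Δ=(7.7577−0.0000)/(28.0645−13.2588)=0.5240; B=V−Δ·S=-6.1480
Node (2,2) S=46.7741: V=(p*·37.6686+(1−p*)·7.7577)/1.13=27.8040; Δ=(37.6686−7.7577)/(59.4031−28.0645)=0.9544; B=V−Δ·S=-16.8390
Node (1,0) S=17.4000: V=(p*·5.4307+(1−p*)·0.0000)/1.13=3.8017; Δ=(5.4307−0.0000)/(22.0980−10.4400)=0.4658; B=V−Δ·S=-4.3038
Node (1,1) S=36.8300: V=(p*·27.8040+(1−p*)·5.4307)/1.13=20.4682; Δ=(27.8040−5.4307)/(46.7741−22.0980)=0.9067; B=V−Δ·S=-12.9248
Node (0,0) S=29.0000: V=(p*·20.4682+(1−p*)·3.8017)/1.13=15.0315; Δ=(20.4682−3.8017)/(36.8300−17.4000)=0.8578; B=V−Δ·S=-9.8438
Self-financing check: at every node Δ·S+B equals the discounted successor values.

(0,0): Delta=0.8578 Bond=-9.8438
(1,0): Delta=0.4658 Bond=-4.3038
(1,1): Delta=0.9067 Bond=-12.9248
(2,0): Delta=0.0000 Bond=0.0000
(2,1): Delta=0.5240 Bond=-6.1480
(2,2): Delta=0.9544 Bond=-16.8390
(3,0): Delta=0.0000 Bond=0.0000
(3,1): Delta=0.0000 Bond=0.0000
(3,2): Delta=0.5894 Bond=-8.7824
(3,3): Delta=1.0000 Bond=-21.7345
V0=15.0315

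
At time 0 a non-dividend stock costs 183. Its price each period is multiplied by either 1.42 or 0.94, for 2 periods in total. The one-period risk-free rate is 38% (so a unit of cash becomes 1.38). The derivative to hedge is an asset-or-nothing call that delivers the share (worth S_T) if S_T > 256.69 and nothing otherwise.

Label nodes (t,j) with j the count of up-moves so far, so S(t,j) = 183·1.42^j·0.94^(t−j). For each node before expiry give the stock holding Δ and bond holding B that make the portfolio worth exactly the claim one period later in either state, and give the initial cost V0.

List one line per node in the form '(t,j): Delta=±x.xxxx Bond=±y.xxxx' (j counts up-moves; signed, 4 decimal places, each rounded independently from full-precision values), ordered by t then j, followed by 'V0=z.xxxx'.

Since d<R<u, set p* = (R−d)/(u−d) = 0.9167; price each node as the discounted p*-expectation of its children.
Terminal payoffs: V(2,0)=0.0000, V(2,1)=0.0000, V(2,2)=369.0012
(1,0): S=172.0200. Δ = (V_up−V_dn)/(S_up−S_dn) = (0.0000−0.0000)/(244.2684−161.6988) = 0.0000. V = [p*·0.0000 + (1−p*)·0.0000]/1.38 = 0.0000. B = V − Δ·S = 0.0000.
(1,1): S=259.8600. Δ = (V_up−V_dn)/(S_up−S_dn) = (369.0012−0.0000)/(369.0012−244.2684) = 2.9583. V = [p*·369.0012 + (1−p*)·0.0000]/1.38 = 245.1095. B = V − Δ·S = -523.6430.
(0,0): S=183.0000. Δ = (V_up−V_dn)/(S_up−S_dn) = (245.1095−0.0000)/(259.8600−172.0200) = 2.7904. V = [p*·245.1095 + (1−p*)·0.0000]/1.38 = 162.8143. B = V − Δ·S = -347.8305.
Self-financing check: at every node Δ·S+B equals the discounted successor values.

(0,0): Delta=2.7904 Bond=-347.8305
(1,0): Delta=0.0000 Bond=0.0000
(1,1): Delta=2.9583 Bond=-523.6430
V0=162.8143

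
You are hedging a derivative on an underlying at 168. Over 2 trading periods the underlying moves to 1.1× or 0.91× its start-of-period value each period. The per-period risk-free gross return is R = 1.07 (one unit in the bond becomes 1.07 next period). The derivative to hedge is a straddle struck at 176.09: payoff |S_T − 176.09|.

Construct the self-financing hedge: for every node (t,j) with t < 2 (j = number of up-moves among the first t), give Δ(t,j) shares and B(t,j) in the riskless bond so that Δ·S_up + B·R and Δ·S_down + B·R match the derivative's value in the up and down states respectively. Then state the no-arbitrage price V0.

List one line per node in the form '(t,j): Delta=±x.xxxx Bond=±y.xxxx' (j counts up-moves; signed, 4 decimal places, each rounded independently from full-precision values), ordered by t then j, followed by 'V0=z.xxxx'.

Since d<R<u, set p* = (R−d)/(u−d) = 0.8421; price each node as the discounted p*-expectation of its children.
At expiry t=2: V(2,0)=36.9692, V(2,1)=7.9220, V(2,2)=27.1900
Node (1,0) S=152.8800: V=(p*·7.9220+(1−p*)·36.9692)/1.07=11.6901; Δ=(7.9220−36.9692)/(168.1680−139.1208)=-1.0000; B=V−Δ·S=164.5701
Node (1,1) S=184.8000: V=(p*·27.1900+(1−p*)·7.9220)/1.07=22.5679; Δ=(27.1900−7.9220)/(203.2800−168.1680)=0.5488; B=V−Δ·S=-78.8426
Node (0,0) S=168.0000: V=(p*·22.5679+(1−p*)·11.6901)/1.07=19.4863; Δ=(22.5679−11.6901)/(184.8000−152.8800)=0.3408; B=V−Δ·S=-37.7654
Self-financing check: at every node Δ·S+B equals the discounted successor values.

(0,0): Delta=0.3408 Bond=-37.7654
(1,0): Delta=-1.0000 Bond=164.5701
(1,1): Delta=0.5488 Bond=-78.8426
V0=19.4863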